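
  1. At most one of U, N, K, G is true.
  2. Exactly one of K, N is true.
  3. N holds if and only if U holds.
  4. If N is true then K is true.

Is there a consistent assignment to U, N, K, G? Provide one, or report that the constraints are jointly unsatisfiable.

U=F, N=F, K=T, G=F

  (1) {U, N, K, G}: 1 true — at most one ✓
  (2) {K, N}: 1 true — exactly one ✓
  (3) N=F, U=F — same ✓
  (4) N=F ⇒ K: vacuous ✓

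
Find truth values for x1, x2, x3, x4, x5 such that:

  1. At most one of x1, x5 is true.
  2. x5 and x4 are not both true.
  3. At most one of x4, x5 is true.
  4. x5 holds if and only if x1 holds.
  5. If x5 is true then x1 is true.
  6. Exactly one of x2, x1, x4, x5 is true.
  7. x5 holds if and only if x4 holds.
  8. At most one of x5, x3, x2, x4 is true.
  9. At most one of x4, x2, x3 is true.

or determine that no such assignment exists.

x1: False; x2: True; x3: False; x4: False; x5: False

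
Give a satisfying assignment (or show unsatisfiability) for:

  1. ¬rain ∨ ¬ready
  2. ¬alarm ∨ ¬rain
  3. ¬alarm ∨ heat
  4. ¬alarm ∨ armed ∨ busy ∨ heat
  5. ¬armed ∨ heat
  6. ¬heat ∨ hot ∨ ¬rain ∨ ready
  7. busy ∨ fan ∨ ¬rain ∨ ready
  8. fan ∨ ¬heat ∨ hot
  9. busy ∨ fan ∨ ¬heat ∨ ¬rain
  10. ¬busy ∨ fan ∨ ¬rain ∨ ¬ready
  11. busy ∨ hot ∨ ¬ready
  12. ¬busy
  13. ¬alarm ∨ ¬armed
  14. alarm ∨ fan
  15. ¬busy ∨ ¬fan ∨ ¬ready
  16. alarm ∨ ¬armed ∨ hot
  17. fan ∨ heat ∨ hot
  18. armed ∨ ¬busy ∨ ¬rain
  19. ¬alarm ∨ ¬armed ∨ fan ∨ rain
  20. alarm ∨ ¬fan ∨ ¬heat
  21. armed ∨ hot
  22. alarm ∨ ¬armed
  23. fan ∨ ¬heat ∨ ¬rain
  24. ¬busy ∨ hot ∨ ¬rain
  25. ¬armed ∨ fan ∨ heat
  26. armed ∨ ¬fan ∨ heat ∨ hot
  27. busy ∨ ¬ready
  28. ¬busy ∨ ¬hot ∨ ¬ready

Unit clause (¬busy) forces busy = False.
In (busy ∨ ¬ready) only ¬ready is left, so ready = False.
Set rain = False.
Set fan = True.
Set alarm = True.
  then (¬alarm ∨ heat) forces heat = True.
  then (¬alarm ∨ ¬armed) forces armed = False.
  then (armed ∨ hot) forces hot = True.
All clauses satisfied.

ready = False, rain = False, fan = True, alarm = True, hot = True, armed = False, heat = True, busy = False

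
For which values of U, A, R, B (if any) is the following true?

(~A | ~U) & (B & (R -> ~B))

U=T; A=F; R=F; B=T

  ~A | ~U = True
    ~A = True
    ~U = False
  B & (R -> ~B) = True
    R -> ~B = True
      ~B = False
Both conjuncts True, so the formula holds.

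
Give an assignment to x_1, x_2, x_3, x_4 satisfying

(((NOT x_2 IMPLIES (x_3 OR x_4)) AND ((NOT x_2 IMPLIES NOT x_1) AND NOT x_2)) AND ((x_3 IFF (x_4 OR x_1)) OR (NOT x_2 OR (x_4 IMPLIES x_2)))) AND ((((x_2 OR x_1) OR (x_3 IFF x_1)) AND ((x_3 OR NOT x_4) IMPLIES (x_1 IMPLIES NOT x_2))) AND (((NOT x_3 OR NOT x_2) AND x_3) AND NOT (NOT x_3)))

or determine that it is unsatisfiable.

Case x_2 = True: the conjunct NOT x_2 is False.
Case x_2 = False: the formula simplifies to ((x_3 OR x_4) AND NOT x_1) AND ((x_1 OR (x_3 IFF x_1)) AND (x_3 AND NOT (NOT x_3))).
  x_3 = True: simplifies to NOT x_1 AND (x_1 OR x_1).
    x_1 = True: the conjunct NOT x_1 is False.
    x_1 = False: the conjunct x_1 OR x_1 becomes False OR False = False.
  x_3 = False: the conjunct x_3 is False.
Both cases fail — unsatisfiable.

UNSATISFIABLE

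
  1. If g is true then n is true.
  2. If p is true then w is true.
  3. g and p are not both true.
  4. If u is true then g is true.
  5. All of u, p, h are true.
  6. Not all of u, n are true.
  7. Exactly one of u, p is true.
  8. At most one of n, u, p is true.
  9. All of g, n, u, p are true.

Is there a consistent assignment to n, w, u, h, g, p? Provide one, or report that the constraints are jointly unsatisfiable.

UNSATISFIABLE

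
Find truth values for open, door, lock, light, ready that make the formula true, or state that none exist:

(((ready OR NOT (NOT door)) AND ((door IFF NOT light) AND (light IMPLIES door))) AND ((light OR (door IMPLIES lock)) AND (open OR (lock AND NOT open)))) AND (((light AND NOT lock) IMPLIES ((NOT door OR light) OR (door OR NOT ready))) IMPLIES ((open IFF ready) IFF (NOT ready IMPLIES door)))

open: False, door: True, lock: True, light: False, ready: False

  ((ready OR NOT (NOT door)) AND ((door IFF NOT light) AND (light IMPLIES door))) AND ((light OR (door IMPLIES lock)) AND (open OR (lock AND NOT open))) = True
    (ready OR NOT (NOT door)) AND ((door IFF NOT light) AND (light IMPLIES door)) = True
      ready OR NOT (NOT door) = True
        NOT (NOT door) = True
          NOT door = False
      (door IFF NOT light) AND (light IMPLIES door) = True
        door IFF NOT light = True
          NOT light = True
        light IMPLIES door = True
    (light OR (door IMPLIES lock)) AND (open OR (lock AND NOT open)) = True
      light OR (door IMPLIES lock) = True
        door IMPLIES lock = True
      open OR (lock AND NOT open) = True
        lock AND NOT open = True
          NOT open = True
  ((light AND NOT lock) IMPLIES ((NOT door OR light) OR (door OR NOT ready))) IMPLIES ((open IFF ready) IFF (NOT ready IMPLIES door)) = True
    (light AND NOT lock) IMPLIES ((NOT door OR light) OR (door OR NOT ready)) = True
      light AND NOT lock = False
        NOT lock = False
      (NOT door OR light) OR (door OR NOT ready) = True
        NOT door OR light = False
          NOT door = False
        door OR NOT ready = True
          NOT ready = True
    (open IFF ready) IFF (NOT ready IMPLIES door) = True
      open IFF ready = True
      NOT ready IMPLIES door = True
        NOT ready = True
Both conjuncts True, so the formula holds.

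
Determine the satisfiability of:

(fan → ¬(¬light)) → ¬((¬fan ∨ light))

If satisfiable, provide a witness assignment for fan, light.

fan = True, light = False

  (fan → ¬(¬light)) → ¬((¬fan ∨ light)) = True
    fan → ¬(¬light) = False
      ¬(¬light) = False
        ¬light = True
    ¬((¬fan ∨ light)) = True
      ¬fan ∨ light = False
        ¬fan = False
The formula evaluates to True.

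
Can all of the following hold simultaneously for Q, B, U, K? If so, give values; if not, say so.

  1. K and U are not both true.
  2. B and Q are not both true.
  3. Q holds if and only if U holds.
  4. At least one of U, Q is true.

Q = True, B = False, U = True, K = False

  (1) K=F, U=T — not both ✓
  (2) B=F, Q=T — not both ✓
  (3) Q=T, U=T — same ✓
  (4) {U, Q}: 2 true — at least one ✓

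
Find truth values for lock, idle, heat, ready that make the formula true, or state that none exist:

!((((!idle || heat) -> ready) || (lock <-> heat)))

lock: False, idle: True, heat: True, ready: False

  !((((!idle || heat) -> ready) || (lock <-> heat))) = True
    ((!idle || heat) -> ready) || (lock <-> heat) = False
      (!idle || heat) -> ready = False
        !idle || heat = True
          !idle = False
      lock <-> heat = False
The formula evaluates to True.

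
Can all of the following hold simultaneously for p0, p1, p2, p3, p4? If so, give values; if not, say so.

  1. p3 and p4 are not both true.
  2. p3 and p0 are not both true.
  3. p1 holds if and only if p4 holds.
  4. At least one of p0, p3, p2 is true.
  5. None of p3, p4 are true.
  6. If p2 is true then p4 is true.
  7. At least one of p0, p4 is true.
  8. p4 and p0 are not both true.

p0 = True; p1 = False; p2 = False; p3 = False; p4 = False

  (1) p3=F, p4=F — not both ✓
  (2) p3=F, p0=T — not both ✓
  (3) p1=F, p4=F — same ✓
  (4) {p0, p3, p2}: 1 true — at least one ✓
  (5) {p3, p4}: 0 true — none ✓
  (6) p2=F ⇒ p4: vacuous ✓
  (7) {p0, p4}: 1 true — at least one ✓
  (8) p4=F, p0=T — not both ✓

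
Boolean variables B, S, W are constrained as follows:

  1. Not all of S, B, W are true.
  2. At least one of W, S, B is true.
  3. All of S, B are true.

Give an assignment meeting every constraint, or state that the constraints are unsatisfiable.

B: True, S: True, W: False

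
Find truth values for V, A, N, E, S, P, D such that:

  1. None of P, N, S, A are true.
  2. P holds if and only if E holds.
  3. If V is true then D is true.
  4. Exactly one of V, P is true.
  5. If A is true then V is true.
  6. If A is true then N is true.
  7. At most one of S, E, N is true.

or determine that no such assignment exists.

V=T; A=F; N=F; E=F; S=F; P=F; D=T

  (1) {P, N, S, A}: 0 true — none ✓
  (2) P=F, E=F — same ✓
  (3) V=T ⇒ D: T ✓
  (4) {V, P}: 1 true — exactly one ✓
  (5) A=F ⇒ V: vacuous ✓
  (6) A=F ⇒ N: vacuous ✓
  (7) {S, E, N}: 0 true — at most one ✓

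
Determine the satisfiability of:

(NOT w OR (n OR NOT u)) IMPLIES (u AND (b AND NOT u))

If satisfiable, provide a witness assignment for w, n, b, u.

w = True, n = False, b = False, u = True

  (NOT w OR (n OR NOT u)) IMPLIES (u AND (b AND NOT u)) = True
    NOT w OR (n OR NOT u) = False
      NOT w = False
      n OR NOT u = False
        NOT u = False
    u AND (b AND NOT u) = False
      b AND NOT u = False
        NOT u = False
The formula evaluates to True.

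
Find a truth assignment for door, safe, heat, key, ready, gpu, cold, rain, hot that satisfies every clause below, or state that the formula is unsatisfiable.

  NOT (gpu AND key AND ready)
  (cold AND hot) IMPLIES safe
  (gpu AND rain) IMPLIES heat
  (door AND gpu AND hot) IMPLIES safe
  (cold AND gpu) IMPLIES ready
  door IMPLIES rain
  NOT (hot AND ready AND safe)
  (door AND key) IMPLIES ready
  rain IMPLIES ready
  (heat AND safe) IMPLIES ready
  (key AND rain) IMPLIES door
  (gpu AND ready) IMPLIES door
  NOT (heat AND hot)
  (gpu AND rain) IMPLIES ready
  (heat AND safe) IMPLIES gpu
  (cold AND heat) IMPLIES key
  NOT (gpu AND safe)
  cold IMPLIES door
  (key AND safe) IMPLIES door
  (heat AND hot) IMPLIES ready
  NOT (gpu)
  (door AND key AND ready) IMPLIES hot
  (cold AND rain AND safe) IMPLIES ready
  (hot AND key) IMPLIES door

Unit clause (NOT gpu) forces gpu = False.
Set door = True.
  then (NOT door OR rain) forces rain = True.
  then (NOT rain OR ready) forces ready = True.
Set safe = True.
  then (gpu OR NOT heat OR NOT safe) forces heat = False.
  then (NOT hot OR NOT ready OR NOT safe) forces hot = False.
  then (NOT door OR hot OR NOT key OR NOT ready) forces key = False.
Set cold = True.
All clauses satisfied.

door=T, safe=T, heat=F, key=F, ready=T, gpu=F, cold=T, rain=T, hot=F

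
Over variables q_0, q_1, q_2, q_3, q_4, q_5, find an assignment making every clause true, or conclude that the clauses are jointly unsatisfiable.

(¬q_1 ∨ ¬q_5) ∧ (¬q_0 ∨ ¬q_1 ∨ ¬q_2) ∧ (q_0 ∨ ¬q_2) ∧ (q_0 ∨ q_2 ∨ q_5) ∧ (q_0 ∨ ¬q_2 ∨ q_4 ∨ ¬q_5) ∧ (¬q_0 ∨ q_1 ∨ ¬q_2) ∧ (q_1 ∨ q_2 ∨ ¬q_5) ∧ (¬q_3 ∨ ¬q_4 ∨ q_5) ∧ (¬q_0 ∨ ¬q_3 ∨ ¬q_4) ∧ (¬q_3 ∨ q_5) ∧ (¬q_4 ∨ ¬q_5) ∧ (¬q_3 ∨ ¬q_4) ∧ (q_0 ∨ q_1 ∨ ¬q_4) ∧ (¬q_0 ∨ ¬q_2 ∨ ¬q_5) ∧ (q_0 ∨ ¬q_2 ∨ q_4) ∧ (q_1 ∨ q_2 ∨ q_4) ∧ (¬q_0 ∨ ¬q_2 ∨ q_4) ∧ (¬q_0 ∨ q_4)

Try q_0 = False:
  (q_0 ∨ ¬q_2) forces q_2 = False.
  (q_0 ∨ q_2 ∨ q_5) forces q_5 = True.
  (¬q_1 ∨ ¬q_5) forces q_1 = False.
  clause (q_1 ∨ q_2 ∨ ¬q_5) is falsified — backtrack.
So q_0 = True.
  then (¬q_0 ∨ q_4) forces q_4 = True.
  then (¬q_0 ∨ ¬q_3 ∨ ¬q_4) forces q_3 = False.
  then (¬q_4 ∨ ¬q_5) forces q_5 = False.
Set q_1 = True.
  then (¬q_0 ∨ ¬q_1 ∨ ¬q_2) forces q_2 = False.
All clauses satisfied.

q_0: True, q_1: True, q_2: False, q_3: False, q_4: True, q_5: False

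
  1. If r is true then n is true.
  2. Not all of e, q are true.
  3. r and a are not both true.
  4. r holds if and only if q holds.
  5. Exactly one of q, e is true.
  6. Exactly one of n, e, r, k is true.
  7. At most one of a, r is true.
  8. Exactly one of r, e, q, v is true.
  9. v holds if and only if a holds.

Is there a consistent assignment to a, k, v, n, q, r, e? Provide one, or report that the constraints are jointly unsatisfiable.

a = False, k = False, v = False, n = False, q = False, r = False, e = True

  (1) r=F ⇒ n: vacuous ✓
  (2) {e, q}: 1/2 true — not all ✓
  (3) r=F, a=F — not both ✓
  (4) r=F, q=F — same ✓
  (5) {q, e}: 1 true — exactly one ✓
  (6) {n, e, r, k}: 1 true — exactly one ✓
  (7) {a, r}: 0 true — at most one ✓
  (8) {r, e, q, v}: 1 true — exactly one ✓
  (9) v=F, a=F — same ✓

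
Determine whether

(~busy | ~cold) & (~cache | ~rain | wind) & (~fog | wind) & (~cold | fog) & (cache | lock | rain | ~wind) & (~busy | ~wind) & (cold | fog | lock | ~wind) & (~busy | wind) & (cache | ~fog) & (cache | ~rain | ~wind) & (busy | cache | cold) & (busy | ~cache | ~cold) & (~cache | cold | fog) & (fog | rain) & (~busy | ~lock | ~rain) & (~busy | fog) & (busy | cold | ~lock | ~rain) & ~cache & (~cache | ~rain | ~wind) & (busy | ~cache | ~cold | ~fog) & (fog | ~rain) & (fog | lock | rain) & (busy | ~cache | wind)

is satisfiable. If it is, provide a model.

Case cache = True:
  Clause (~cache) is falsified — contradiction.
Case cache = False:
  (cache | ~fog) forces fog = False.
  (~cold | fog) forces cold = False.
  (busy | cache | cold) forces busy = True.
  Clause (~busy | fog) is falsified — contradiction.
Both cases fail, so the formula is unsatisfiable.

The formula is unsatisfiable.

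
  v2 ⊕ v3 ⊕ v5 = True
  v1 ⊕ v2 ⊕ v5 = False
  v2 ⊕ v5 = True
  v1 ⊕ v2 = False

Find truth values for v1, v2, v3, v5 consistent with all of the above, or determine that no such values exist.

v1=T, v2=T, v3=F, v5=F

v2 ⊕ v3 ⊕ v5 = T ⊕ F ⊕ F = True ✓
v1 ⊕ v2 ⊕ v5 = T ⊕ T ⊕ F = False ✓
v2 ⊕ v5 = T ⊕ F = True ✓
v1 ⊕ v2 = T ⊕ T = False ✓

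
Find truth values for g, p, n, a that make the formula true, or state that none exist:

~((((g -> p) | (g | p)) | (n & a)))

UNSATISFIABLE

Case g = True: the formula becomes ~((True | (n & a))) = False.
Case g = False: the formula becomes ~((True | (n & a))) = False.
Both cases fail — unsatisfiable.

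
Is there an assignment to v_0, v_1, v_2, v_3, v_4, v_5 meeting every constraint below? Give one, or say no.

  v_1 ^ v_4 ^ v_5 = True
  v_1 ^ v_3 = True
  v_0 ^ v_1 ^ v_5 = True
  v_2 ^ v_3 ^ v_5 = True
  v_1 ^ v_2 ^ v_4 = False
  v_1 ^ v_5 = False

v_0 = True, v_1 = True, v_2 = False, v_3 = False, v_4 = True, v_5 = True

v_1 ^ v_4 ^ v_5 = T ^ T ^ T = True ✓
v_1 ^ v_3 = T ^ F = True ✓
v_0 ^ v_1 ^ v_5 = T ^ T ^ T = True ✓
v_2 ^ v_3 ^ v_5 = F ^ F ^ T = True ✓
v_1 ^ v_2 ^ v_4 = T ^ F ^ T = False ✓
v_1 ^ v_5 = T ^ T = False ✓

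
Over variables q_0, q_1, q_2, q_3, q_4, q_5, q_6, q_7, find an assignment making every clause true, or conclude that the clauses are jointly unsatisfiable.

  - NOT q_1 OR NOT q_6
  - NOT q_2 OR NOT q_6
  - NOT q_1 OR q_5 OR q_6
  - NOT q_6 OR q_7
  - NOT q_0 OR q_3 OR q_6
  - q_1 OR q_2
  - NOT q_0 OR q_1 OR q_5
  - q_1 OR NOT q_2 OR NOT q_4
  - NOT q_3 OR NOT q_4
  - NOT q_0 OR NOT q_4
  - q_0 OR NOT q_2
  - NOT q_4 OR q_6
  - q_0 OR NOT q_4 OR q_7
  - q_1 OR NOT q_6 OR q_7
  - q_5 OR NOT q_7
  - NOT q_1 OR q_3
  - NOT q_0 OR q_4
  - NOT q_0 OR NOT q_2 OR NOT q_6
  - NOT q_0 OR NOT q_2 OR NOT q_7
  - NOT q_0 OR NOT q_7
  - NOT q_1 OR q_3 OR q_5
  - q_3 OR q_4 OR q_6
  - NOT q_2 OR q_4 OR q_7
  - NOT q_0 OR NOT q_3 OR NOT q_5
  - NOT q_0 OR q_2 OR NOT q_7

Try q_0 = True:
  (NOT q_0 OR NOT q_4) forces q_4 = False.
  clause (NOT q_0 OR q_4) is falsified — backtrack.
So q_0 = False.
  then (q_0 OR NOT q_2) forces q_2 = False.
  then (q_1 OR q_2) forces q_1 = True.
  then (NOT q_1 OR q_3) forces q_3 = True.
  then (NOT q_1 OR NOT q_6) forces q_6 = False.
  then (NOT q_1 OR q_5 OR q_6) forces q_5 = True.
  then (NOT q_3 OR NOT q_4) forces q_4 = False.
Set q_7 = False.
All clauses satisfied.

q_0 = False, q_1 = True, q_2 = False, q_3 = True, q_4 = False, q_5 = True, q_6 = False, q_7 = False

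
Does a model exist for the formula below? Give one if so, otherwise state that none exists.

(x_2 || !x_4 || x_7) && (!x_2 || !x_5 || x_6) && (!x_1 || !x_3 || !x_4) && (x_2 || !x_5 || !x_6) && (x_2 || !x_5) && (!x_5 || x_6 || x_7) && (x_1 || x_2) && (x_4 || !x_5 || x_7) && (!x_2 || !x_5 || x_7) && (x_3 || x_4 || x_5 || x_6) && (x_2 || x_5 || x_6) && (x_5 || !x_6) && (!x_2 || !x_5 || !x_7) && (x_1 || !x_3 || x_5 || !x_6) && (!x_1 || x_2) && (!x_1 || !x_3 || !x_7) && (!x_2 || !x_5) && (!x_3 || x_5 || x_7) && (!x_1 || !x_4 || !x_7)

x_1 = False; x_2 = True; x_3 = True; x_4 = True; x_5 = False; x_6 = False; x_7 = True

Set x_1 = False.
  then (x_1 || x_2) forces x_2 = True.
  then (!x_2 || !x_5) forces x_5 = False.
  then (x_5 || !x_6) forces x_6 = False.
Set x_3 = True.
  then (!x_3 || x_5 || x_7) forces x_7 = True.
Set x_4 = True.
All clauses satisfied.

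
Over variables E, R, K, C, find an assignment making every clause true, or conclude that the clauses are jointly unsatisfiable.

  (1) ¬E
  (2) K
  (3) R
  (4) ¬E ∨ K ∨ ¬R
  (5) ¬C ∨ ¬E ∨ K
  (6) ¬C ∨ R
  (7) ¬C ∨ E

E: False; R: True; K: True; C: False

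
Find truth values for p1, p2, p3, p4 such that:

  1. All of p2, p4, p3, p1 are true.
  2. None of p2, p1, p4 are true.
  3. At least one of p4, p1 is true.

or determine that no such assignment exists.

Case p1 = True:
  Constraint (2) is violated (p1=T) — contradiction.
Case p1 = False:
  Constraint (1) is violated (p1=F) — contradiction.
Both cases fail — unsatisfiable.

UNSATISFIABLE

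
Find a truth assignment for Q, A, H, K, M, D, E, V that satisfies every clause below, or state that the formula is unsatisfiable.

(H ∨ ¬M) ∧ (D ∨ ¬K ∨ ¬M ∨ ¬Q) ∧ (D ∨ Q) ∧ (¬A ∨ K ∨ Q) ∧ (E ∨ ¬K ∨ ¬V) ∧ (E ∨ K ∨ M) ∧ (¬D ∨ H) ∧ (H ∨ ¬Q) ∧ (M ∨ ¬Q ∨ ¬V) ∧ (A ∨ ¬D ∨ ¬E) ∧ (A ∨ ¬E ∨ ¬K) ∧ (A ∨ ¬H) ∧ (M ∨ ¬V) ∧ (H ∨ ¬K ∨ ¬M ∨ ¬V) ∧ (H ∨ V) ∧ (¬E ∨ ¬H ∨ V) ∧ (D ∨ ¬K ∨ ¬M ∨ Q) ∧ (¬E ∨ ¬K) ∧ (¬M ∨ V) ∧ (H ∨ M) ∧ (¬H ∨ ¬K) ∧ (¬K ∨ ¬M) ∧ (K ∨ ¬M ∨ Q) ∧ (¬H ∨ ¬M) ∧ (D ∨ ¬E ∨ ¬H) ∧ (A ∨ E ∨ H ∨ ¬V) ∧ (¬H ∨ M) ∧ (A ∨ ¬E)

UNSATISFIABLE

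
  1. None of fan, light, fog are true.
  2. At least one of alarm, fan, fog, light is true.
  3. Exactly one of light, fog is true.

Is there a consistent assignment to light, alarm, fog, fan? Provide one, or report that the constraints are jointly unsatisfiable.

Unsatisfiable

Case light = True:
  Constraint (1) is violated (light=T) — contradiction.
Case light = False:
  (1) forces fan = False.
  (1) forces fog = False.
  Constraint (3) is violated (light=F, fog=F) — contradiction.
Both cases fail — unsatisfiable.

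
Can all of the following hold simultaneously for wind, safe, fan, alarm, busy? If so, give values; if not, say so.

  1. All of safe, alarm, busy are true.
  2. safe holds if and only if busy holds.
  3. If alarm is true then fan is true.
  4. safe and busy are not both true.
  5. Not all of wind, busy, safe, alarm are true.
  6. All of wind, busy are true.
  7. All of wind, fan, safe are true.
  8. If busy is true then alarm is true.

UNSATISFIABLE

Case busy = True:
  (1) forces safe = True.
  Constraint (4) is violated (safe=T, busy=T) — contradiction.
Case busy = False:
  Constraint (1) is violated (busy=F) — contradiction.
Both cases fail — unsatisfiable.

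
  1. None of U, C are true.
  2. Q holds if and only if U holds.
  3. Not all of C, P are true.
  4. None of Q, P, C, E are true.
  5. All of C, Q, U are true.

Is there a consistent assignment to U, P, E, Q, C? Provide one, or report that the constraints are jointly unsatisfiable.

Case U = True:
  Constraint (1) is violated (U=T) — contradiction.
Case U = False:
  Constraint (5) is violated (U=F) — contradiction.
Both cases fail — unsatisfiable.

UNSATISFIABLE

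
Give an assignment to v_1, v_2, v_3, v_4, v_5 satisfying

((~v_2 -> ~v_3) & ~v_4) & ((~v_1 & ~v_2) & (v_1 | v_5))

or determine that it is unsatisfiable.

v_1=F, v_2=F, v_3=F, v_4=F, v_5=T

  (~v_2 -> ~v_3) & ~v_4 = True
    ~v_2 -> ~v_3 = True
      ~v_2 = True
      ~v_3 = True
    ~v_4 = True
  (~v_1 & ~v_2) & (v_1 | v_5) = True
    ~v_1 & ~v_2 = True
      ~v_1 = True
      ~v_2 = True
    v_1 | v_5 = True
Both conjuncts True, so the formula holds.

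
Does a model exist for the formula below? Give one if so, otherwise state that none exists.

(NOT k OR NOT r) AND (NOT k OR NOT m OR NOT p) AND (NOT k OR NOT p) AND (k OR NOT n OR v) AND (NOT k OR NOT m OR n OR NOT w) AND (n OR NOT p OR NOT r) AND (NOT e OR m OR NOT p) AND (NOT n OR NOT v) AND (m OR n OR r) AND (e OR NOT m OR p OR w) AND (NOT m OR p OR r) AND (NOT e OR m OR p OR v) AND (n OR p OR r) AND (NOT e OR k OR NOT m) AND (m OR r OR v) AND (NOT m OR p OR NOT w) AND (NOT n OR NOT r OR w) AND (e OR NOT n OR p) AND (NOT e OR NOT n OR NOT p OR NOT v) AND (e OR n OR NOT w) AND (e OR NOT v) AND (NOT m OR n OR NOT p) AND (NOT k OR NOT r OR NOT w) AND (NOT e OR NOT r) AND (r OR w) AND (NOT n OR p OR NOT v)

w: False, r: True, m: False, k: False, n: False, p: False, e: False, v: False

Set w = False.
  then (r OR w) forces r = True.
  then (NOT k OR NOT r) forces k = False.
  then (NOT n OR NOT r OR w) forces n = False.
  then (NOT e OR NOT r) forces e = False.
  then (n OR NOT p OR NOT r) forces p = False.
  then (e OR NOT m OR p OR w) forces m = False.
  then (e OR NOT v) forces v = False.
All clauses satisfied.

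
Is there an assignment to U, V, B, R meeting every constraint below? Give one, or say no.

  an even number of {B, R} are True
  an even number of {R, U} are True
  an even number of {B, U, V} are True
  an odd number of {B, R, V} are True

Adding constraints 2, 3, 4 mod 2: every variable appears an even number of times on the left, so the left side is 0.
But the right sides sum to 1 (mod 2). 0 ≠ 1 — the system is inconsistent.

The formula is unsatisfiable.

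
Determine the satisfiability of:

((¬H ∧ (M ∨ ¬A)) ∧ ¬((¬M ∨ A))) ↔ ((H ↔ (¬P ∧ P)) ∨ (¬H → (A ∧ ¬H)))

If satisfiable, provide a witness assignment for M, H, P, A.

M = True, H = False, P = False, A = False

  ((¬H ∧ (M ∨ ¬A)) ∧ ¬((¬M ∨ A))) ↔ ((H ↔ (¬P ∧ P)) ∨ (¬H → (A ∧ ¬H))) = True
    (¬H ∧ (M ∨ ¬A)) ∧ ¬((¬M ∨ A)) = True
      ¬H ∧ (M ∨ ¬A) = True
        ¬H = True
        M ∨ ¬A = True
          ¬A = True
      ¬((¬M ∨ A)) = True
        ¬M ∨ A = False
          ¬M = False
    (H ↔ (¬P ∧ P)) ∨ (¬H → (A ∧ ¬H)) = True
      H ↔ (¬P ∧ P) = True
        ¬P ∧ P = False
          ¬P = True
      ¬H → (A ∧ ¬H) = False
        ¬H = True
        A ∧ ¬H = False
          ¬H = True
The formula evaluates to True.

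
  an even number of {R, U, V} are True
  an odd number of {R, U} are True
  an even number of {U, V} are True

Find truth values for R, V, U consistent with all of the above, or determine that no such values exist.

R: False; V: True; U: True

{R, U, V}: 2 true → even ✓
{R, U}: 1 true → odd ✓
{U, V}: 2 true → even ✓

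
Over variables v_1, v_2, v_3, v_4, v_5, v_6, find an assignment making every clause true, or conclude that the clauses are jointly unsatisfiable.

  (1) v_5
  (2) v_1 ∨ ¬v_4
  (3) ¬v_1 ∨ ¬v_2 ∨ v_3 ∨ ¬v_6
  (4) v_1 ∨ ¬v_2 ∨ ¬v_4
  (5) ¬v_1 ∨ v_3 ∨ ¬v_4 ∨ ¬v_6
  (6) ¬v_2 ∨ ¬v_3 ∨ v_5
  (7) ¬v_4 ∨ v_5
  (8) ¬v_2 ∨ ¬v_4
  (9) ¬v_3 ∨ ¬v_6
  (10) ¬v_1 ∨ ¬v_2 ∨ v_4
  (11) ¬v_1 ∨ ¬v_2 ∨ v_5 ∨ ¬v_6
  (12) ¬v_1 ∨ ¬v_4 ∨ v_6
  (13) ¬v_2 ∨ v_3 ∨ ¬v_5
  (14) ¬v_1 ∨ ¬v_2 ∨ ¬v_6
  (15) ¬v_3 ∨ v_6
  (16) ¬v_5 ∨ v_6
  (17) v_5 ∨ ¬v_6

Unit clause (v_5) forces v_5 = True.
In (¬v_5 ∨ v_6) only v_6 is left, so v_6 = True.
In (¬v_3 ∨ ¬v_6) only ¬v_3 is left, so v_3 = False.
In (¬v_2 ∨ v_3 ∨ ¬v_5) only ¬v_2 is left, so v_2 = False.
Set v_1 = True.
  then (¬v_1 ∨ v_3 ∨ ¬v_4 ∨ ¬v_6) forces v_4 = False.
All clauses satisfied.

v_1 = True, v_2 = False, v_3 = False, v_4 = False, v_5 = True, v_6 = True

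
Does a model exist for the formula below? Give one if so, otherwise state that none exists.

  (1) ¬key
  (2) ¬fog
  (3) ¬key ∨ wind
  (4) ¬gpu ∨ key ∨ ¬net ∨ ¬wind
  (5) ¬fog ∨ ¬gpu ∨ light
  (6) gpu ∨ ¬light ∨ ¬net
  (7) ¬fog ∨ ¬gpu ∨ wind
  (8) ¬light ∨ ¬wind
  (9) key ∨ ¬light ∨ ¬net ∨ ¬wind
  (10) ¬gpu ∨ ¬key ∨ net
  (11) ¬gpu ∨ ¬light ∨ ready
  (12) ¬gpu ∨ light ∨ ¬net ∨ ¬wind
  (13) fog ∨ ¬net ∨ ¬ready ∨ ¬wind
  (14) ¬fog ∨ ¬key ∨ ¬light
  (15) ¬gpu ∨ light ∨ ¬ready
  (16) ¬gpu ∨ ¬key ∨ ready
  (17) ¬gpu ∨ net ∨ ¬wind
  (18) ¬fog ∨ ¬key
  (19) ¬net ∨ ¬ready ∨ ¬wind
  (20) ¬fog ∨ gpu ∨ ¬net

Unit clause (¬key) forces key = False.
Unit clause (¬fog) forces fog = False.
Set gpu = False.
Set ready = False.
Set net = False.
Set wind = True.
  then (¬light ∨ ¬wind) forces light = False.
All clauses satisfied.

key=F; gpu=F; fog=F; ready=F; net=F; wind=T; light=F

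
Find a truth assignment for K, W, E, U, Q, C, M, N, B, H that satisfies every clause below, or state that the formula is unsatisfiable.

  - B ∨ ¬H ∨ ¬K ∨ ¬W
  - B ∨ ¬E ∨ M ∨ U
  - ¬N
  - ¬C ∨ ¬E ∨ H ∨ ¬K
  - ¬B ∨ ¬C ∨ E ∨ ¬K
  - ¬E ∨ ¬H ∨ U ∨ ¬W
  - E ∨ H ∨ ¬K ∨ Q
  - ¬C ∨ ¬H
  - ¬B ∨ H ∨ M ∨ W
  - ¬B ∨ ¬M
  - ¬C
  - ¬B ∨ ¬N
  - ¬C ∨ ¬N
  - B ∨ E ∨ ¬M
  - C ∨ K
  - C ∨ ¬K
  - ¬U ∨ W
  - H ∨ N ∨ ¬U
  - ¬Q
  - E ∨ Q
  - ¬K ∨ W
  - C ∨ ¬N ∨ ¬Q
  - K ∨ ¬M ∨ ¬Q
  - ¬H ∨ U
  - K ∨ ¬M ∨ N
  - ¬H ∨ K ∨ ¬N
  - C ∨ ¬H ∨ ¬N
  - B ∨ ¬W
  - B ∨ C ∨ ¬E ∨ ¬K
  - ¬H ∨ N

Case C = True:
  Clause (¬C) is falsified — contradiction.
Case C = False:
  (¬N) forces N = False.
  (C ∨ K) forces K = True.
  Clause (C ∨ ¬K) is falsified — contradiction.
Both cases fail, so the formula is unsatisfiable.

Unsatisfiable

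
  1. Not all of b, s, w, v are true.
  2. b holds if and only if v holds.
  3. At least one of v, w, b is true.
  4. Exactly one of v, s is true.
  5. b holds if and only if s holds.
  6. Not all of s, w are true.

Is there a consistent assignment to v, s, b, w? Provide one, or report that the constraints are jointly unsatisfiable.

Unsatisfiable

Case s = True:
  (4) with s=T forces v = False.
  (2) with v=F forces b = False.
  Constraint (5) is violated (b=F, s=T) — contradiction.
Case s = False:
  (4) with s=F forces v = True.
  (2) with v=T forces b = True.
  Constraint (5) is violated (b=T, s=F) — contradiction.
Both cases fail — unsatisfiable.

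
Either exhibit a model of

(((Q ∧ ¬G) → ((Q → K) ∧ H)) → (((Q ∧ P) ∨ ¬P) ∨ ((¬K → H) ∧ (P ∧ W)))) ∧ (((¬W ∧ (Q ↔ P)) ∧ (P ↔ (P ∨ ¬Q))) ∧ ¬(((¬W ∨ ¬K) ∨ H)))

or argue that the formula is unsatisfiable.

Case W = True: the conjunct ¬W is False.
Case W = False: the conjunct ¬(((¬W ∨ ¬K) ∨ H)) becomes ¬((True ∨ H)) = False.
Both cases fail — unsatisfiable.

Unsatisfiable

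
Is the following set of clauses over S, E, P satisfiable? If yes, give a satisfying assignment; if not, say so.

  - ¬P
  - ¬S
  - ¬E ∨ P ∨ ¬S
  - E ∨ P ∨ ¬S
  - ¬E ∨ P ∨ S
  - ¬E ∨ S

Unit clause (¬P) forces P = False.
Unit clause (¬S) forces S = False.
In (¬E ∨ P ∨ S) only ¬E is left, so E = False.
All clauses satisfied.

S=F, E=F, P=F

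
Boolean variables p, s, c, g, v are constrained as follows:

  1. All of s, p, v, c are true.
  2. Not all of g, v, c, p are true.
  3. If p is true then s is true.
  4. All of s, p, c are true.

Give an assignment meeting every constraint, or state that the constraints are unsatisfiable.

p = True; s = True; c = True; g = False; v = True

  (1) {s, p, v, c}: all 4 true ✓
  (2) {g, v, c, p}: 3/4 true — not all ✓
  (3) p=T ⇒ s: T ✓
  (4) {s, p, c}: all 3 true ✓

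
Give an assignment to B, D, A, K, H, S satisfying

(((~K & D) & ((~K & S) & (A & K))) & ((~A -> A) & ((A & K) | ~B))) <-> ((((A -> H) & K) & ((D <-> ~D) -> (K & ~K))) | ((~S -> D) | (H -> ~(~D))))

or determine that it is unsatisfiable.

B=F, D=F, A=F, K=F, H=T, S=F

  (((~K & D) & ((~K & S) & (A & K))) & ((~A -> A) & ((A & K) | ~B))) <-> ((((A -> H) & K) & ((D <-> ~D) -> (K & ~K))) | ((~S -> D) | (H -> ~(~D)))) = True
    ((~K & D) & ((~K & S) & (A & K))) & ((~A -> A) & ((A & K) | ~B)) = False
      (~K & D) & ((~K & S) & (A & K)) = False
        ~K & D = False
          ~K = True
        (~K & S) & (A & K) = False
          ~K & S = False
            ~K = True
          A & K = False
      (~A -> A) & ((A & K) | ~B) = False
        ~A -> A = False
          ~A = True
        (A & K) | ~B = True
          A & K = False
          ~B = True
    (((A -> H) & K) & ((D <-> ~D) -> (K & ~K))) | ((~S -> D) | (H -> ~(~D))) = False
      ((A -> H) & K) & ((D <-> ~D) -> (K & ~K)) = False
        (A -> H) & K = False
          A -> H = True
        (D <-> ~D) -> (K & ~K) = True
          D <-> ~D = False
            ~D = True
          K & ~K = False
            ~K = True
      (~S -> D) | (H -> ~(~D)) = False
        ~S -> D = False
          ~S = True
        H -> ~(~D) = False
          ~(~D) = False
            ~D = True
The formula evaluates to True.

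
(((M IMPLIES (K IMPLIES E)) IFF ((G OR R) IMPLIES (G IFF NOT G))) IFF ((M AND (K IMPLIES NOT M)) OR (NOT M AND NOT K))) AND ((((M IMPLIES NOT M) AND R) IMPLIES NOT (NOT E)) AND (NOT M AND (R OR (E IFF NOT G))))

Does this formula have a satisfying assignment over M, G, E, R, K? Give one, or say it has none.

M = False; G = False; E = True; R = True; K = True

  ((M IMPLIES (K IMPLIES E)) IFF ((G OR R) IMPLIES (G IFF NOT G))) IFF ((M AND (K IMPLIES NOT M)) OR (NOT M AND NOT K)) = True
    (M IMPLIES (K IMPLIES E)) IFF ((G OR R) IMPLIES (G IFF NOT G)) = False
      M IMPLIES (K IMPLIES E) = True
        K IMPLIES E = True
      (G OR R) IMPLIES (G IFF NOT G) = False
        G OR R = True
        G IFF NOT G = False
          NOT G = True
    (M AND (K IMPLIES NOT M)) OR (NOT M AND NOT K) = False
      M AND (K IMPLIES NOT M) = False
        K IMPLIES NOT M = True
          NOT M = True
      NOT M AND NOT K = False
        NOT M = True
        NOT K = False
  (((M IMPLIES NOT M) AND R) IMPLIES NOT (NOT E)) AND (NOT M AND (R OR (E IFF NOT G))) = True
    ((M IMPLIES NOT M) AND R) IMPLIES NOT (NOT E) = True
      (M IMPLIES NOT M) AND R = True
        M IMPLIES NOT M = True
          NOT M = True
      NOT (NOT E) = True
        NOT E = False
    NOT M AND (R OR (E IFF NOT G)) = True
      NOT M = True
      R OR (E IFF NOT G) = True
        E IFF NOT G = True
          NOT G = True
Both conjuncts True, so the formula holds.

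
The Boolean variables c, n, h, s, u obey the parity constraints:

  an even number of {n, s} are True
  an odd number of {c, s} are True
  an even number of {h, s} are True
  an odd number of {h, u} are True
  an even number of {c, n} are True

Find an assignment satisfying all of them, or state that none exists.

UNSATISFIABLE

Adding constraints 1, 2, 5 mod 2: every variable appears an even number of times on the left, so the left side is 0.
But the right sides sum to 1 (mod 2). 0 ≠ 1 — the system is inconsistent.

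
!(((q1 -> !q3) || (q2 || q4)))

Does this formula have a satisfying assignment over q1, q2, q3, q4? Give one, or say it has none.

q1=T, q2=F, q3=T, q4=F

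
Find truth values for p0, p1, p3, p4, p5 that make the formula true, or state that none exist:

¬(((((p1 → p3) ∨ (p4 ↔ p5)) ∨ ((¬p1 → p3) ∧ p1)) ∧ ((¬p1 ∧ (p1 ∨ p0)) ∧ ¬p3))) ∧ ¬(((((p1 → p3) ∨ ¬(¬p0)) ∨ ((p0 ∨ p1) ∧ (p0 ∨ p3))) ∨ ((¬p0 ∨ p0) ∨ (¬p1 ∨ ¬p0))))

Unsatisfiable

The conjunct ¬(((((p1 → p3) ∨ ¬(¬p0)) ∨ ((p0 ∨ p1) ∧ (p0 ∨ p3))) ∨ ((¬p0 ∨ p0) ∨ (¬p1 ∨ ¬p0)))) is unsatisfiable on its own:
  p0=F, p1=F, p3=F: evaluates to False.
  p0=F, p1=F, p3=T: evaluates to False.
  p0=F, p1=T, p3=F: evaluates to False.
  p0=F, p1=T, p3=T: evaluates to False.
  p0=T, p1=F, p3=F: evaluates to False.
  p0=T, p1=F, p3=T: evaluates to False.
  p0=T, p1=T, p3=F: evaluates to False.
  p0=T, p1=T, p3=T: evaluates to False.
So the whole conjunction is unsatisfiable.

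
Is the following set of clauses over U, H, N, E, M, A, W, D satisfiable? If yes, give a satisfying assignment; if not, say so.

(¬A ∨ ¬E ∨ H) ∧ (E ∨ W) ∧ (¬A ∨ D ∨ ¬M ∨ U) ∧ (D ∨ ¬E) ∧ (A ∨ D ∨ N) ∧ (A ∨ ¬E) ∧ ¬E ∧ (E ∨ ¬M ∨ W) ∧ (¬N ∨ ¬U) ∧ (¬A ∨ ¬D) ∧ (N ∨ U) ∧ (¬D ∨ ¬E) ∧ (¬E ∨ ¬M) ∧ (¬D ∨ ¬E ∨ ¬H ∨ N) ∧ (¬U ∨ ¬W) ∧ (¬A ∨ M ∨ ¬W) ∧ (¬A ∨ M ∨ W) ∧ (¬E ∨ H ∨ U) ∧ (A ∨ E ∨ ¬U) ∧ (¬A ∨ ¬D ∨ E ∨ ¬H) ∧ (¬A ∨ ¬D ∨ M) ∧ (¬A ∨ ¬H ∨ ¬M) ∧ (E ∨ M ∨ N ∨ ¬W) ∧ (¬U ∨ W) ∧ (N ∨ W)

Unit clause (¬E) forces E = False.
In (E ∨ W) only W is left, so W = True.
In (¬U ∨ ¬W) only ¬U is left, so U = False.
In (N ∨ U) only N is left, so N = True.
Set H = True.
Set M = False.
  then (¬A ∨ M ∨ ¬W) forces A = False.
Set D = False.
All clauses satisfied.

U = False; H = True; N = True; E = False; M = False; A = False; W = True; D = False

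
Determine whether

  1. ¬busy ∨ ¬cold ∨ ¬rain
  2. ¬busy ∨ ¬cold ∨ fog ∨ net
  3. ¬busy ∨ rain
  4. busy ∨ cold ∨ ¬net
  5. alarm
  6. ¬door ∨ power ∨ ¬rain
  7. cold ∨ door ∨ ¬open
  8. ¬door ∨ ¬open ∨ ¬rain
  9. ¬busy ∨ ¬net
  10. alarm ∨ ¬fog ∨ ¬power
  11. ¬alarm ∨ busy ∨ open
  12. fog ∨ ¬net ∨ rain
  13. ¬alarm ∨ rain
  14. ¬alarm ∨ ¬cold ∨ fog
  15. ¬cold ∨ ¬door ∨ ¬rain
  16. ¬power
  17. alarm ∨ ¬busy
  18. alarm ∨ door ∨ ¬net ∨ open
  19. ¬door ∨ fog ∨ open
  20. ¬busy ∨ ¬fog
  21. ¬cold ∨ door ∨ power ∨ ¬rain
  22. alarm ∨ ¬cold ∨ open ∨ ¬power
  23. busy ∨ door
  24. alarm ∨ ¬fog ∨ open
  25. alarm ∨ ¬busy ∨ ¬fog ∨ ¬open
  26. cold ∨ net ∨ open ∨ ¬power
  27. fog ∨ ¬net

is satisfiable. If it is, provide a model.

rain: True, alarm: True, net: False, fog: False, power: False, door: False, busy: True, cold: False, open: False

Unit clause (alarm) forces alarm = True.
In (¬alarm ∨ rain) only rain is left, so rain = True.
Unit clause (¬power) forces power = False.
In (¬door ∨ power ∨ ¬rain) only ¬door is left, so door = False.
In (¬cold ∨ door ∨ power ∨ ¬rain) only ¬cold is left, so cold = False.
In (busy ∨ door) only busy is left, so busy = True.
In (cold ∨ door ∨ ¬open) only ¬open is left, so open = False.
In (¬busy ∨ ¬net) only ¬net is left, so net = False.
In (¬busy ∨ ¬fog) only ¬fog is left, so fog = False.
All clauses satisfied.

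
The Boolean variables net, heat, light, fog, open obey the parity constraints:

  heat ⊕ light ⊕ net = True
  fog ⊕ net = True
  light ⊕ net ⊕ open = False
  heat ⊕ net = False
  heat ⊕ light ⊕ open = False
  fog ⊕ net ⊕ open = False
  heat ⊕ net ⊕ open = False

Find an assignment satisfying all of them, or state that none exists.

The formula is unsatisfiable.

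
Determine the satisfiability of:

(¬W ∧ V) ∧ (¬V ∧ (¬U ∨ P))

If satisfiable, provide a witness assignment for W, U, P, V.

Case V = True: the conjunct ¬V is False.
Case V = False: the conjunct V is False.
Both cases fail — unsatisfiable.

Unsatisfiable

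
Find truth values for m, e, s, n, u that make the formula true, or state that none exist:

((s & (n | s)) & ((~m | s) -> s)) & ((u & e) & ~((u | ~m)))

Case u = True: the conjunct ~((u | ~m)) becomes ~((True | ~m)) = False.
Case u = False: the conjunct u is False.
Both cases fail — unsatisfiable.

Unsatisfiable — no assignment works.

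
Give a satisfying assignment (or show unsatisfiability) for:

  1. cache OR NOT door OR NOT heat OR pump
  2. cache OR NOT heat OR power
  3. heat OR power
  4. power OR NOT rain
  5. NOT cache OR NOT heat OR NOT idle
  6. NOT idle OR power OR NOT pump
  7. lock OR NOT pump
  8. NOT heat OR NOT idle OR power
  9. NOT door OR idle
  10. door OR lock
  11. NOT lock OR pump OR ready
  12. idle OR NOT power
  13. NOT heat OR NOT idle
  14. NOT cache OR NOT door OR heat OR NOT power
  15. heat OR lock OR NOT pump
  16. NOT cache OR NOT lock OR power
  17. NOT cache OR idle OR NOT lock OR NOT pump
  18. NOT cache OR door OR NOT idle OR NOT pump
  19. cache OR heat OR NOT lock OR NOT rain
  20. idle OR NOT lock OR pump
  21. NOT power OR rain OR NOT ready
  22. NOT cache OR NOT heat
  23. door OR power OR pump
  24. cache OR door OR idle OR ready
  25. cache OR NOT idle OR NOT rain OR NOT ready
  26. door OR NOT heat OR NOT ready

Set door = True.
  then (NOT door OR idle) forces idle = True.
  then (NOT heat OR NOT idle) forces heat = False.
  then (heat OR power) forces power = True.
  then (NOT cache OR NOT door OR heat OR NOT power) forces cache = False.
Set pump = False.
Try lock = True:
  (NOT lock OR pump OR ready) forces ready = True.
  (cache OR heat OR NOT lock OR NOT rain) forces rain = False.
  clause (NOT power OR rain OR NOT ready) is falsified — backtrack.
So lock = False.
Set ready = False.
Set rain = True.
All clauses satisfied.

door = True; cache = False; pump = False; lock = False; power = True; heat = False; ready = False; idle = True; rain = True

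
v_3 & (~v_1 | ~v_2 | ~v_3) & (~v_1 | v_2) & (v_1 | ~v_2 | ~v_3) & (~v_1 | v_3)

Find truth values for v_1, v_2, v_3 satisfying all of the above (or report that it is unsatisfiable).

v_1 = False, v_2 = False, v_3 = True

Unit clause (v_3) forces v_3 = True.
Try v_1 = True:
  (~v_1 | ~v_2 | ~v_3) forces v_2 = False.
  clause (~v_1 | v_2) is falsified — backtrack.
So v_1 = False.
  then (v_1 | ~v_2 | ~v_3) forces v_2 = False.
Check each clause:
  (v_3): v_3 holds.
  (~v_1 | ~v_2 | ~v_3): ~v_1 holds.
  (~v_1 | v_2): ~v_1 holds.
  (v_1 | ~v_2 | ~v_3): ~v_2 holds.
  (~v_1 | v_3): ~v_1 holds.
All clauses satisfied.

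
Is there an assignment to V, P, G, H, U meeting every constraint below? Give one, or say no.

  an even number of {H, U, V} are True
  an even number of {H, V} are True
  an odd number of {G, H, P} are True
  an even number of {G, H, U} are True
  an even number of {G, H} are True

V = False, P = True, G = False, H = False, U = False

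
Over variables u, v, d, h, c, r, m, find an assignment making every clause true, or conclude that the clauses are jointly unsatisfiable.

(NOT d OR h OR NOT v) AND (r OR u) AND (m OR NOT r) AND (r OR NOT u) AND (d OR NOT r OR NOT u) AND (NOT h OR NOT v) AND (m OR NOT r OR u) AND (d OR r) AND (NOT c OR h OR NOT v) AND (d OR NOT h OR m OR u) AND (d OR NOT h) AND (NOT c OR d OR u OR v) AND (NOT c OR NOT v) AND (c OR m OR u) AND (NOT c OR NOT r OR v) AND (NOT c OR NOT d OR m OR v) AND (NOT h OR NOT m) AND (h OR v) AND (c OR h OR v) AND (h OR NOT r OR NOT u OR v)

Set u = False.
  then (r OR u) forces r = True.
  then (m OR NOT r) forces m = True.
  then (NOT h OR NOT m) forces h = False.
  then (h OR v) forces v = True.
  then (NOT d OR h OR NOT v) forces d = False.
  then (NOT c OR h OR NOT v) forces c = False.
All clauses satisfied.

u: False; v: True; d: False; h: False; c: False; r: True; m: True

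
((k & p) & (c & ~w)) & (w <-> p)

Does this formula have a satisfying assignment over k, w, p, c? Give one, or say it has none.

Case w = True: the conjunct ~w is False.
Case w = False: the formula simplifies to ((k & p) & c) & ~p.
  p = True: the conjunct ~p is False.
  p = False: the conjunct p is False.
Both cases fail — unsatisfiable.

No satisfying assignment exists.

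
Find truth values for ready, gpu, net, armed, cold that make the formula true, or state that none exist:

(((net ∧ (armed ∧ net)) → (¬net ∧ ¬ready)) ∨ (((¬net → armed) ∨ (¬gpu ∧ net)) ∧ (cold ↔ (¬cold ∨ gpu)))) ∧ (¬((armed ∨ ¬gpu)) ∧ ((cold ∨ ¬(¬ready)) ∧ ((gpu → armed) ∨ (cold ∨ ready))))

ready = True, gpu = True, net = False, armed = False, cold = False

  ((net ∧ (armed ∧ net)) → (¬net ∧ ¬ready)) ∨ (((¬net → armed) ∨ (¬gpu ∧ net)) ∧ (cold ↔ (¬cold ∨ gpu))) = True
    (net ∧ (armed ∧ net)) → (¬net ∧ ¬ready) = True
      net ∧ (armed ∧ net) = False
        armed ∧ net = False
      ¬net ∧ ¬ready = False
        ¬net = True
        ¬ready = False
    ((¬net → armed) ∨ (¬gpu ∧ net)) ∧ (cold ↔ (¬cold ∨ gpu)) = False
      (¬net → armed) ∨ (¬gpu ∧ net) = False
        ¬net → armed = False
          ¬net = True
        ¬gpu ∧ net = False
          ¬gpu = False
      cold ↔ (¬cold ∨ gpu) = False
        ¬cold ∨ gpu = True
          ¬cold = True
  ¬((armed ∨ ¬gpu)) ∧ ((cold ∨ ¬(¬ready)) ∧ ((gpu → armed) ∨ (cold ∨ ready))) = True
    ¬((armed ∨ ¬gpu)) = True
      armed ∨ ¬gpu = False
        ¬gpu = False
    (cold ∨ ¬(¬ready)) ∧ ((gpu → armed) ∨ (cold ∨ ready)) = True
      cold ∨ ¬(¬ready) = True
        ¬(¬ready) = True
          ¬ready = False
      (gpu → armed) ∨ (cold ∨ ready) = True
        gpu → armed = False
        cold ∨ ready = True
Both conjuncts True, so the formula holds.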